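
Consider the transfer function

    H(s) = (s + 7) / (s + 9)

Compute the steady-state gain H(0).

Set s = 0: H(0) = (7) / (9) = 7/9.

H(0) = 7/9 ≈ 0.7778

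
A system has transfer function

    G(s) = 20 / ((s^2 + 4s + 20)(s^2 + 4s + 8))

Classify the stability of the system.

The poles can be read from the denominator factors: s = -2 + 4j, -2 - 4j, -2 + 2j, -2 - 2j.
Since all poles lie strictly in the left half-plane, the system is stable.

stable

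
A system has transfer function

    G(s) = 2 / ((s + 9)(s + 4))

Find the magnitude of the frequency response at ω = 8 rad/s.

|G(j8)| ≈ 0.01857

Substitute s = j8: numerator = 2, denominator = -28 + j104.
|G(j8)| = |2| / |-28 + j104| = 2 / 107.70 ≈ 0.01857.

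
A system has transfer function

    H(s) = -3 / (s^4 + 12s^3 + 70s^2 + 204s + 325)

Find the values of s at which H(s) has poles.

s = -4 ± 3j, -2 ± 3j

The poles are the roots of the denominator s^4 + 12s^3 + 70s^2 + 204s + 325 = 0.
No real roots exist; factor into two real quadratics: (s^2 + 8s + 25)(s^2 + 4s + 13) = 0.
Each quadratic gives a conjugate pair via the quadratic formula.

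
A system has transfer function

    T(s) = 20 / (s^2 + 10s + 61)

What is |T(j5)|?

|T(j5)| ≈ 0.3246

Substitute s = j5: numerator = 20, denominator = 36 + j50.
|T(j5)| = |20| / |36 + j50| = 20 / 61.612 ≈ 0.3246.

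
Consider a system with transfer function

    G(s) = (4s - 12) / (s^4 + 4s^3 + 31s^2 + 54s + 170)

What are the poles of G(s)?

The poles are the roots of the denominator s^4 + 4s^3 + 31s^2 + 54s + 170 = 0.
No real roots exist; factor into two real quadratics: (s^2 + 2s + 10)(s^2 + 2s + 17) = 0.
Each quadratic gives a conjugate pair via the quadratic formula.

s = -1 ± 3j, -1 ± 4j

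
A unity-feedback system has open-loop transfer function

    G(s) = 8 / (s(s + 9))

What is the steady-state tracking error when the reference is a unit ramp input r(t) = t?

e_ss = 1.125

G(s) has one pole at the origin.
This is a Type 1 system. Kv = lim_{s→0} s·G(s) = 8/9.
e_ss = 1/Kv = 1/(8/9) = 9/8 ≈ 1.125.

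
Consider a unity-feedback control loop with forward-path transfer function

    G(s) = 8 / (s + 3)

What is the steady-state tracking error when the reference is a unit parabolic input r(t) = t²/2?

G(s) has no poles at the origin.
This is a Type 0 system; Ka = lim_{s→0} s^2·G(s) = 0, so the steady-state error for a parabola input is infinite.

e_ss = ∞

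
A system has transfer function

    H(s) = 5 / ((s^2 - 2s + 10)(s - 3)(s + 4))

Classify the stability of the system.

unstable

The poles can be read from the denominator factors: s = 1 + 3j, 1 - 3j, 3, -4.
Since the pole(s) at s = 1 ± 3j, 3 lie in the right half-plane, the system is unstable.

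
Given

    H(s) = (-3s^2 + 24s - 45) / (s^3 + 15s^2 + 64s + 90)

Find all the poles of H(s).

s = -3 ± j, -9

The poles are the roots of the denominator s^3 + 15s^2 + 64s + 90 = 0.
Trying s = -9: the polynomial evaluates to 0, so (s + 9) is a factor.
Dividing out leaves s^2 + 6s + 10 = 0.
The quadratic formula then gives s = -3 ± 1j.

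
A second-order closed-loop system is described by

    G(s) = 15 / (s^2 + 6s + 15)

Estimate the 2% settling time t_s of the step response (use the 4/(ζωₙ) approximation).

t_s ≈ 1.333 s

Comparing s^2 + 6s + 15 to s^2 + 2ζωₙs + ωₙ²: ωₙ = √15 ≈ 3.873 rad/s and ζ = 6/(2·√15) ≈ 0.7746.
ζωₙ = 6/2 = 3, so t_s ≈ 4/(ζωₙ) = 4/3 ≈ 1.333 s.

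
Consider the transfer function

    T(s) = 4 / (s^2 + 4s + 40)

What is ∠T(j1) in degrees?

At s = j1: numerator = 4, denominator = 39 + j4.
∠T = ∠num − ∠den = 0° − (5.8560°) = -5.856°.

∠T(j1) ≈ -5.856°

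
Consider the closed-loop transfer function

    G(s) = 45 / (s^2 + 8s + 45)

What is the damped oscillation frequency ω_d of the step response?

Comparing s^2 + 8s + 45 to s^2 + 2ζωₙs + ωₙ²: ωₙ = √45 ≈ 6.708 rad/s and ζ = 8/(2·√45) ≈ 0.5963.
ζωₙ = 8/2 = 4, so ω_d = ωₙ√(1−ζ²) = √(ωₙ² − (ζωₙ)²) = √(45 − 4²) = √29 ≈ 5.385 rad/s.

ω_d ≈ 5.385 rad/s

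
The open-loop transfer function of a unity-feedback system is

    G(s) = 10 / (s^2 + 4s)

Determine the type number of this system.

Type 1

Factor s from the denominator: s^2 + 4s = s·(s + 4).
There is 1 pole at the origin, so the system is Type 1.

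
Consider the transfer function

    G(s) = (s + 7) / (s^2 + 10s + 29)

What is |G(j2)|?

|G(j2)| ≈ 0.2274

Substitute s = j2: numerator = 7 + j2, denominator = 25 + j20.
|G(j2)| = |7 + j2| / |25 + j20| = 7.2801 / 32.016 ≈ 0.2274.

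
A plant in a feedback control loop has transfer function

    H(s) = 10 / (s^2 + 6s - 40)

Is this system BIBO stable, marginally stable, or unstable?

The denominator s^2 + 6s - 40 factors as (s + 10)(s - 4), giving poles at s = -10, 4.
Since the pole(s) at s = 4 lie in the right half-plane, the system is unstable.

unstable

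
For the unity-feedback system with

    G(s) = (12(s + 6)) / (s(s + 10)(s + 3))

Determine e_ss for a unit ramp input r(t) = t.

G(s) has one pole at the origin.
This is a Type 1 system. Kv = lim_{s→0} s·G(s) = 72/30 = 12/5.
e_ss = 1/Kv = 1/(12/5) = 5/12 ≈ 0.4167.

e_ss = 0.4167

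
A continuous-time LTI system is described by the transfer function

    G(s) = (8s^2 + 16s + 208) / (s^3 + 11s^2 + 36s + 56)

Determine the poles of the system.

s = -2 + 2j, -2 - 2j, -7

The poles are the roots of the denominator s^3 + 11s^2 + 36s + 56 = 0.
Trying s = -7: the polynomial evaluates to 0, so (s + 7) is a factor.
Dividing out leaves s^2 + 4s + 8 = 0.
The quadratic formula then gives s = -2 ± 2j.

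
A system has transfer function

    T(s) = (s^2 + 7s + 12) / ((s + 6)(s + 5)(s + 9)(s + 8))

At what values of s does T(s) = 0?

s = -4, -3

Set the numerator to zero: s^2 + 7s + 12 = 0.
Factoring: (s + 4)(s + 3) = 0.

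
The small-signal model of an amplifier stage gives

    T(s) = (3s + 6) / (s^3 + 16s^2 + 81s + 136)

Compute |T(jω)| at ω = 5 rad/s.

|T(j5)| ≈ 0.04198

Substitute s = j5: numerator = 6 + j15, denominator = -264 + j280.
|T(j5)| = |6 + j15| / |-264 + j280| = 16.155 / 384.83 ≈ 0.04198.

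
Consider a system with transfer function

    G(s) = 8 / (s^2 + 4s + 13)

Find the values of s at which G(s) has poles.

The poles are the roots of the denominator s^2 + 4s + 13 = 0.
Using the quadratic formula: s = (-4 ± √(-36))/2 = -2 ± 3j.

s = -2 + 3j, -2 - 3j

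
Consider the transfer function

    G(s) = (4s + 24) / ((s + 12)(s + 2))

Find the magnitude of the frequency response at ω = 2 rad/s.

|G(j2)| ≈ 0.7352

Substitute s = j2: numerator = 24 + j8, denominator = 20 + j28.
|G(j2)| = |24 + j8| / |20 + j28| = 25.298 / 34.409 ≈ 0.7352.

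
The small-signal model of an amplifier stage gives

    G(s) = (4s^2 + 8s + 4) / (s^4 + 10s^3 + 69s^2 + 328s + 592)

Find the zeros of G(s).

s = -1, -1

Set the numerator to zero: 4s^2 + 8s + 4 = 0, i.e. 4·(s^2 + 2s + 1) = 0.
Factoring: (s + 1)^2 = 0.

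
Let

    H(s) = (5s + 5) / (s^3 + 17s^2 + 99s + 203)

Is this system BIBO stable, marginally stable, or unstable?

The denominator s^3 + 17s^2 + 99s + 203 factors as (s + 7)(s^2 + 10s + 29), giving poles at s = -7, -5 ± 2j.
Since all poles lie strictly in the left half-plane, the system is stable.

stable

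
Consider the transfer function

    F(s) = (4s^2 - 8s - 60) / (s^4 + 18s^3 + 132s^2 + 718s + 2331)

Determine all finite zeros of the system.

s = 5, -3

Set the numerator to zero: 4s^2 - 8s - 60 = 0, i.e. 4·(s^2 - 2s - 15) = 0.
Factoring: (s - 5)(s + 3) = 0.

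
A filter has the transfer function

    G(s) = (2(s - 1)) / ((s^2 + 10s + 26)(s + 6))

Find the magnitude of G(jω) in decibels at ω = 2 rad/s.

Substitute s = j2: numerator = -2 + j4, denominator = 92 + j164.
|G(j2)| = |-2 + j4| / |92 + j164| = 4.4721 / 188.04 ≈ 0.02378.
In decibels: 20·log₁₀(0.02378) ≈ -32.5 dB.

|G(j2)|_dB ≈ -32.5 dB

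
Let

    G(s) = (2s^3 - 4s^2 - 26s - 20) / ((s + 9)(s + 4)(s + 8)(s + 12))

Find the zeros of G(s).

Set the numerator to zero: 2s^3 - 4s^2 - 26s - 20 = 0, i.e. 2·(s^3 - 2s^2 - 13s - 10) = 0.
Factoring: (s + 1)(s - 5)(s + 2) = 0.

s = -1, 5, -2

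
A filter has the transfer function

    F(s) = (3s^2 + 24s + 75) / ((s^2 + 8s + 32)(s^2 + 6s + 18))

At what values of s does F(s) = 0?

s = -4 ± 3j

Set the numerator to zero: 3s^2 + 24s + 75 = 0, i.e. 3·(s^2 + 8s + 25) = 0.
Factoring: (s^2 + 8s + 25) = 0.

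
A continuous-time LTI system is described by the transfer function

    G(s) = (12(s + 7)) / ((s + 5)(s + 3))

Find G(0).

G(0) = 28/5 ≈ 5.600

At s = 0 each factor (s + a) contributes a and each (s^2 + bs + c) contributes c.
G(0) = 12·(7) / ((5) · (3)) = 84/15 = 28/5.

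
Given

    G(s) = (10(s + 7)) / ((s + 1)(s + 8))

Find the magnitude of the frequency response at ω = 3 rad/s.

Substitute s = j3: numerator = 70 + j30, denominator = -1 + j27.
|G(j3)| = |70 + j30| / |-1 + j27| = 76.158 / 27.019 ≈ 2.819.

|G(j3)| ≈ 2.819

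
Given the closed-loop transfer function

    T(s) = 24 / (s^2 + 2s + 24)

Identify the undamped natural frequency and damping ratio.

Compare the denominator to the standard form s^2 + 2ζωₙs + ωₙ².
ωₙ² = 24, so ωₙ = √24 ≈ 4.899 rad/s.
2ζωₙ = 2, so ζ = 2/(2·√24) ≈ 0.2041.
With ζ = 0.2041 the response is underdamped.

ωₙ ≈ 4.899 rad/s, ζ ≈ 0.2041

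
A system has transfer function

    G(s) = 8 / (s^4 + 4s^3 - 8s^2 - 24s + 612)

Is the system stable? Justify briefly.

The denominator s^4 + 4s^3 - 8s^2 - 24s + 612 factors as (s^2 + 10s + 34)(s^2 - 6s + 18), giving poles at s = -5 ± 3j, 3 ± 3j.
Since the pole(s) at s = 3 ± 3j lie in the right half-plane, the system is unstable.

unstable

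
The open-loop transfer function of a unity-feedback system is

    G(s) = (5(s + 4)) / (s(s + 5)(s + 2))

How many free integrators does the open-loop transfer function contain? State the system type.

The denominator has 1 factor of s at the origin (free integrator), so this is a Type 1 system.

Type 1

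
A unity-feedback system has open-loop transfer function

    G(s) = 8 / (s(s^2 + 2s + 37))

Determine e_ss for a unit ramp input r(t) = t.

G(s) has one pole at the origin.
This is a Type 1 system. Kv = lim_{s→0} s·G(s) = 8/37.
e_ss = 1/Kv = 1/(8/37) = 37/8 ≈ 4.625.

e_ss = 4.625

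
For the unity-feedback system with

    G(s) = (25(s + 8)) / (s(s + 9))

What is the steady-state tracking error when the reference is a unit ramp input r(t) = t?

G(s) has one pole at the origin.
This is a Type 1 system. Kv = lim_{s→0} s·G(s) = 200/9.
e_ss = 1/Kv = 1/(200/9) = 9/200 ≈ 0.04500.

e_ss = 0.04500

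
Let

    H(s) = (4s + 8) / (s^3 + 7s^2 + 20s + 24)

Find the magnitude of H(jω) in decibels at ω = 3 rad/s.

|H(j3)|_dB ≈ -11.0 dB

Substitute s = j3: numerator = 8 + j12, denominator = -39 + j33.
|H(j3)| = |8 + j12| / |-39 + j33| = 14.422 / 51.088 ≈ 0.2823.
In decibels: 20·log₁₀(0.2823) ≈ -11.0 dB.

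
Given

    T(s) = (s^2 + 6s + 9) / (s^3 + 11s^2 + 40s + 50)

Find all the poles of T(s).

The poles are the roots of the denominator s^3 + 11s^2 + 40s + 50 = 0.
Trying s = -5: the polynomial evaluates to 0, so (s + 5) is a factor.
Dividing out leaves s^2 + 6s + 10 = 0.
The quadratic formula then gives s = -3 ± 1j.

s = -5, -3 + j, -3 - j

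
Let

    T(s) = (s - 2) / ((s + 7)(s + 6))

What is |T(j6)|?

Substitute s = j6: numerator = -2 + j6, denominator = 6 + j78.
|T(j6)| = |-2 + j6| / |6 + j78| = 6.3246 / 78.230 ≈ 0.08085.

|T(j6)| ≈ 0.08085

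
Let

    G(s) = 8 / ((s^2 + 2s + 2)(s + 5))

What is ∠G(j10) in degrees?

At s = j10: numerator = 8, denominator = -690 - j880.
∠G = ∠num − ∠den = 0° − (-128.10°) = 128.1°.

∠G(j10) ≈ 128.1°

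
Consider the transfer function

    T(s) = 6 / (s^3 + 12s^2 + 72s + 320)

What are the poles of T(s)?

The poles are the roots of the denominator s^3 + 12s^2 + 72s + 320 = 0.
Trying s = -8: the polynomial evaluates to 0, so (s + 8) is a factor.
Dividing out leaves s^2 + 4s + 40 = 0.
The quadratic formula then gives s = -2 ± 6j.

s = -2 + 6j, -2 - 6j, -8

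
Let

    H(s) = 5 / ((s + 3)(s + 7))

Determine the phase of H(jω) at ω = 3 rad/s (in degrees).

At s = j3: numerator = 5, denominator = 12 + j30.
∠H = ∠num − ∠den = 0° − (68.199°) = -68.20°.

∠H(j3) ≈ -68.20°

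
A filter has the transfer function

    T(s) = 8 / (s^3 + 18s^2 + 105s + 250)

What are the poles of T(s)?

The poles are the roots of the denominator s^3 + 18s^2 + 105s + 250 = 0.
Trying s = -10: the polynomial evaluates to 0, so (s + 10) is a factor.
Dividing out leaves s^2 + 8s + 25 = 0.
The quadratic formula then gives s = -4 ± 3j.

s = -4 + 3j, -4 - 3j, -10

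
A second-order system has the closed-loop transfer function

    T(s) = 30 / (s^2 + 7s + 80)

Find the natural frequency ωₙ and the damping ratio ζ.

ωₙ ≈ 8.944 rad/s, ζ ≈ 0.3913

Compare the denominator to the standard form s^2 + 2ζωₙs + ωₙ².
ωₙ² = 80, so ωₙ = √80 ≈ 8.944 rad/s.
2ζωₙ = 7, so ζ = 7/(2·√80) ≈ 0.3913.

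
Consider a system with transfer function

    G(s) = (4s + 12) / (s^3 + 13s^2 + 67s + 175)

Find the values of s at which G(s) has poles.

s = -3 + 4j, -3 - 4j, -7

The poles are the roots of the denominator s^3 + 13s^2 + 67s + 175 = 0.
Trying s = -7: the polynomial evaluates to 0, so (s + 7) is a factor.
Dividing out leaves s^2 + 6s + 25 = 0.
The quadratic formula then gives s = -3 ± 4j.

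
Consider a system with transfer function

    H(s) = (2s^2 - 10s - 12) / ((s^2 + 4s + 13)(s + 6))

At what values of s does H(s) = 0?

s = -1, 6

Set the numerator to zero: 2s^2 - 10s - 12 = 0, i.e. 2·(s^2 - 5s - 6) = 0.
Factoring: (s + 1)(s - 6) = 0.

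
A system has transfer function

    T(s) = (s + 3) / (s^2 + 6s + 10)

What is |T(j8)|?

Substitute s = j8: numerator = 3 + j8, denominator = -54 + j48.
|T(j8)| = |3 + j8| / |-54 + j48| = 8.5440 / 72.250 ≈ 0.1183.

|T(j8)| ≈ 0.1183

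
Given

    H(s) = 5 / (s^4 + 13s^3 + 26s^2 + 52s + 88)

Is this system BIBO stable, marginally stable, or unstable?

The denominator s^4 + 13s^3 + 26s^2 + 52s + 88 factors as (s^2 + 4)(s + 2)(s + 11), giving poles at s = ±2j, -2, -11.
Since the simple pole(s) at s = 2j, -2j lie on the jω-axis with none in the right half-plane, the system is marginally stable.

marginally stable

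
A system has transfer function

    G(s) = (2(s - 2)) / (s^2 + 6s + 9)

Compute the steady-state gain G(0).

Set s = 0: G(0) = (-4) / (9) = -4/9.

G(0) = -4/9 ≈ -0.4444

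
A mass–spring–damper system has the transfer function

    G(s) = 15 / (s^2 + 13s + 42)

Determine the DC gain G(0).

Set s = 0: G(0) = (15) / (42) = 5/14.

G(0) = 5/14 ≈ 0.3571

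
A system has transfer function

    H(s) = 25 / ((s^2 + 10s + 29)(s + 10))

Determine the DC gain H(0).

H(0) = 5/58 ≈ 0.08621

At s = 0 each factor (s + a) contributes a and each (s^2 + bs + c) contributes c.
H(0) = 25·1 / ((29) · (10)) = 25/290 = 5/58.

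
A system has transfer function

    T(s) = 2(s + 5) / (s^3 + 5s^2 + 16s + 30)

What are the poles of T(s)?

The poles are the roots of the denominator s^3 + 5s^2 + 16s + 30 = 0.
Trying s = -3: the polynomial evaluates to 0, so (s + 3) is a factor.
Dividing out leaves s^2 + 2s + 10 = 0.
The quadratic formula then gives s = -1 ± 3j.

s = -1 ± 3j, -3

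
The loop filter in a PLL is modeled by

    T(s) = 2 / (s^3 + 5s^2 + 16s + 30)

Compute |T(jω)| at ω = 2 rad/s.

Substitute s = j2: numerator = 2, denominator = 10 + j24.
|T(j2)| = |2| / |10 + j24| = 2 / 26 ≈ 0.07692.

|T(j2)| ≈ 0.07692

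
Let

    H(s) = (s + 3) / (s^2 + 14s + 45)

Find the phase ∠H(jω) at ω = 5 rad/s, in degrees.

At s = j5: numerator = 3 + j5, denominator = 20 + j70.
∠H = ∠num − ∠den = 59.036° − (74.055°) = -15.02°.

∠H(j5) ≈ -15.02°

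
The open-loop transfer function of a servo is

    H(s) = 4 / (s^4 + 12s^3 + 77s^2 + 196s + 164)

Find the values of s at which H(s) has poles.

s = -4 + 5j, -4 - 5j, -2, -2

The poles are the roots of the denominator s^4 + 12s^3 + 77s^2 + 196s + 164 = 0.
Trying s = -2: the polynomial evaluates to 0, so (s + 2) is a factor.
Dividing out leaves s^3 + 10s^2 + 57s + 82 = 0.
This factors further as (s^2 + 8s + 41)(s + 2) = 0.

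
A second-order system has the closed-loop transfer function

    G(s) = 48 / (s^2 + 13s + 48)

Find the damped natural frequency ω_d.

Comparing s^2 + 13s + 48 to s^2 + 2ζωₙs + ωₙ²: ωₙ = √48 ≈ 6.928 rad/s and ζ = 13/(2·√48) ≈ 0.9382.
ζωₙ = 13/2 = 6.5, so ω_d = ωₙ√(1−ζ²) = √(ωₙ² − (ζωₙ)²) = √(48 − 6.5²) = √5.75 ≈ 2.398 rad/s.

ω_d ≈ 2.398 rad/s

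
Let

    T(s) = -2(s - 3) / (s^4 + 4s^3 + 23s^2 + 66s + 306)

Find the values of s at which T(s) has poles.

s = 1 ± 4j, -3 ± 3j

The poles are the roots of the denominator s^4 + 4s^3 + 23s^2 + 66s + 306 = 0.
No real roots exist; factor into two real quadratics: (s^2 - 2s + 17)(s^2 + 6s + 18) = 0.
Each quadratic gives a conjugate pair via the quadratic formula.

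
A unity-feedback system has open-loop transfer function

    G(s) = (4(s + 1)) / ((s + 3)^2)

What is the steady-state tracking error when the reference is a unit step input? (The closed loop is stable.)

e_ss = 0.6923

G(s) has no poles at the origin.
This is a Type 0 system. Kp = lim_{s→0} G(s) = 4/9.
e_ss = 1/(1 + Kp) = 1/(1 + 4/9) = 9/13 ≈ 0.6923.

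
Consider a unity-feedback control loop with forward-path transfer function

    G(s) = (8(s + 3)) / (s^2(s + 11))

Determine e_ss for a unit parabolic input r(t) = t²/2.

G(s) has 2 poles at the origin.
This is a Type 2 system. Ka = lim_{s→0} s^2·G(s) = 24/11.
e_ss = 1/Ka = 1/(24/11) = 11/24 ≈ 0.4583.

e_ss = 0.4583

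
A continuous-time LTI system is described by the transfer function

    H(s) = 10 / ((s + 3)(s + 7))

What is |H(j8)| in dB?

|H(j8)|_dB ≈ -19.2 dB

Substitute s = j8: numerator = 10, denominator = -43 + j80.
|H(j8)| = |10| / |-43 + j80| = 10 / 90.824 ≈ 0.1101.
In decibels: 20·log₁₀(0.1101) ≈ -19.2 dB.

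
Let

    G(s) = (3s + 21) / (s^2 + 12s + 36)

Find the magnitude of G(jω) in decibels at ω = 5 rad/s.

|G(j5)|_dB ≈ -7.47 dB

Substitute s = j5: numerator = 21 + j15, denominator = 11 + j60.
|G(j5)| = |21 + j15| / |11 + j60| = 25.807 / 61 ≈ 0.4231.
In decibels: 20·log₁₀(0.4231) ≈ -7.47 dB.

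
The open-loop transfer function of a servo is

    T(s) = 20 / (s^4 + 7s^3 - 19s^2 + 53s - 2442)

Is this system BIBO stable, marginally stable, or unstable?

The denominator s^4 + 7s^3 - 19s^2 + 53s - 2442 factors as (s + 11)(s^2 + 2s + 37)(s - 6), giving poles at s = -11, -1 + 6j, -1 - 6j, 6.
Since the pole(s) at s = 6 lie in the right half-plane, the system is unstable.

unstable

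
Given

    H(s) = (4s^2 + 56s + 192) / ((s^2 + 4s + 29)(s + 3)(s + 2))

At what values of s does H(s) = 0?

Set the numerator to zero: 4s^2 + 56s + 192 = 0, i.e. 4·(s^2 + 14s + 48) = 0.
Factoring: (s + 8)(s + 6) = 0.

s = -8, -6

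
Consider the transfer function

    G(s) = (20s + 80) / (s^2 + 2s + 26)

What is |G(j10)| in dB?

|G(j10)|_dB ≈ 8.97 dB

Substitute s = j10: numerator = 80 + j200, denominator = -74 + j20.
|G(j10)| = |80 + j200| / |-74 + j20| = 215.41 / 76.655 ≈ 2.810.
In decibels: 20·log₁₀(2.810) ≈ 8.97 dB.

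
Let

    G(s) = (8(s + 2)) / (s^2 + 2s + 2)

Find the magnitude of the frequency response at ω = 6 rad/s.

Substitute s = j6: numerator = 16 + j48, denominator = -34 + j12.
|G(j6)| = |16 + j48| / |-34 + j12| = 50.596 / 36.056 ≈ 1.403.

|G(j6)| ≈ 1.403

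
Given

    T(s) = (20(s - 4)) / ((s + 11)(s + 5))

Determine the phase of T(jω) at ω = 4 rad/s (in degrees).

∠T(j4) ≈ 76.36°

At s = j4: numerator = -80 + j80, denominator = 39 + j64.
∠T = ∠num − ∠den = 135° − (58.643°) = 76.36°.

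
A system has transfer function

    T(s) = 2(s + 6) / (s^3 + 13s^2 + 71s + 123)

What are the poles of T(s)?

s = -5 + 4j, -5 - 4j, -3

The poles are the roots of the denominator s^3 + 13s^2 + 71s + 123 = 0.
Trying s = -3: the polynomial evaluates to 0, so (s + 3) is a factor.
Dividing out leaves s^2 + 10s + 41 = 0.
The quadratic formula then gives s = -5 ± 4j.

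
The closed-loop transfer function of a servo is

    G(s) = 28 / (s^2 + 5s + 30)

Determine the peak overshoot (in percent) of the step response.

%OS ≈ 20.0%

Comparing s^2 + 5s + 30 to s^2 + 2ζωₙs + ωₙ²: ωₙ = √30 ≈ 5.477 rad/s and ζ = 5/(2·√30) ≈ 0.4564.
%OS = 100·exp(−πζ/√(1−ζ²)) = 100·exp(−π·0.4564/√(1−0.4564²)) ≈ 20.0%.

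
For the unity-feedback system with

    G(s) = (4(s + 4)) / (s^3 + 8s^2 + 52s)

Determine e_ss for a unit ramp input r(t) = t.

e_ss = 3.250

G(s) has one pole at the origin.
This is a Type 1 system. Kv = lim_{s→0} s·G(s) = 16/52 = 4/13.
e_ss = 1/Kv = 1/(4/13) = 13/4 ≈ 3.250.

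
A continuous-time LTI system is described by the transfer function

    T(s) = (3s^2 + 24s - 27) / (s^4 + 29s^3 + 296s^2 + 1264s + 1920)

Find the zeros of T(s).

Set the numerator to zero: 3s^2 + 24s - 27 = 0, i.e. 3·(s^2 + 8s - 9) = 0.
Factoring: (s + 9)(s - 1) = 0.

s = -9, 1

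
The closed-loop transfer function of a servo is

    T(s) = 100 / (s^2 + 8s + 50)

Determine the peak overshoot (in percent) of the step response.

Comparing s^2 + 8s + 50 to s^2 + 2ζωₙs + ωₙ²: ωₙ = √50 ≈ 7.071 rad/s and ζ = 8/(2·√50) ≈ 0.5657.
%OS = 100·exp(−πζ/√(1−ζ²)) = 100·exp(−π·0.5657/√(1−0.5657²)) ≈ 11.6%.

%OS ≈ 11.6%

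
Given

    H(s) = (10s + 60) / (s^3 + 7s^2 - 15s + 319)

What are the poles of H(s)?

The poles are the roots of the denominator s^3 + 7s^2 - 15s + 319 = 0.
Trying s = -11: the polynomial evaluates to 0, so (s + 11) is a factor.
Dividing out leaves s^2 - 4s + 29 = 0.
The quadratic formula then gives s = 2 ± 5j.

s = 2 + 5j, 2 - 5j, -11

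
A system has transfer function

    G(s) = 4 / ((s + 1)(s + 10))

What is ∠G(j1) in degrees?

∠G(j1) ≈ -50.71°

At s = j1: numerator = 4, denominator = 9 + j11.
∠G = ∠num − ∠den = 0° − (50.711°) = -50.71°.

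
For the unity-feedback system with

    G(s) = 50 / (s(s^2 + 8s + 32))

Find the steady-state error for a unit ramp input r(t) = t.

G(s) has one pole at the origin.
This is a Type 1 system. Kv = lim_{s→0} s·G(s) = 50/32 = 25/16.
e_ss = 1/Kv = 1/(25/16) = 16/25 ≈ 0.6400.

e_ss = 0.6400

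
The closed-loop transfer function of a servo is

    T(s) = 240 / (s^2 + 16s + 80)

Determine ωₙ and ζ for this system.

Compare the denominator to the standard form s^2 + 2ζωₙs + ωₙ².
ωₙ² = 80, so ωₙ = √80 ≈ 8.944 rad/s.
2ζωₙ = 16, so ζ = 16/(2·√80) ≈ 0.8944.

ωₙ ≈ 8.944 rad/s, ζ ≈ 0.8944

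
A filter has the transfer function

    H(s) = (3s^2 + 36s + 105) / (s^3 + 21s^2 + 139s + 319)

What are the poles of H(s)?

s = -5 + 2j, -5 - 2j, -11

The poles are the roots of the denominator s^3 + 21s^2 + 139s + 319 = 0.
Trying s = -11: the polynomial evaluates to 0, so (s + 11) is a factor.
Dividing out leaves s^2 + 10s + 29 = 0.
The quadratic formula then gives s = -5 ± 2j.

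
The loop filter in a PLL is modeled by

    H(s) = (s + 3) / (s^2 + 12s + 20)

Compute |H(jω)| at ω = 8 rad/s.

|H(j8)| ≈ 0.08091

Substitute s = j8: numerator = 3 + j8, denominator = -44 + j96.
|H(j8)| = |3 + j8| / |-44 + j96| = 8.5440 / 105.60 ≈ 0.08091.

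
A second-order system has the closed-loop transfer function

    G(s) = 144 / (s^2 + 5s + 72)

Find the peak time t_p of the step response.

t_p ≈ 0.3874 s

Comparing s^2 + 5s + 72 to s^2 + 2ζωₙs + ωₙ²: ωₙ = √72 ≈ 8.485 rad/s and ζ = 5/(2·√72) ≈ 0.2946.
ζωₙ = 5/2 = 2.5, so ω_d = ωₙ√(1−ζ²) = √(ωₙ² − (ζωₙ)²) = √(72 − 2.5²) = √65.75 ≈ 8.109 rad/s.
t_p = π/ω_d = π/8.109 ≈ 0.3874 s.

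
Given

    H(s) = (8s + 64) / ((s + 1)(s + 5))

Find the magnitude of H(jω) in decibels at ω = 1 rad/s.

Substitute s = j1: numerator = 64 + j8, denominator = 4 + j6.
|H(j1)| = |64 + j8| / |4 + j6| = 64.498 / 7.2111 ≈ 8.944.
In decibels: 20·log₁₀(8.944) ≈ 19.0 dB.

|H(j1)|_dB ≈ 19.0 dB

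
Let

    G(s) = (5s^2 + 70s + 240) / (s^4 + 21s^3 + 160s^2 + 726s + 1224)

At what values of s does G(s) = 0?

Set the numerator to zero: 5s^2 + 70s + 240 = 0, i.e. 5·(s^2 + 14s + 48) = 0.
Factoring: (s + 6)(s + 8) = 0.

s = -6, -8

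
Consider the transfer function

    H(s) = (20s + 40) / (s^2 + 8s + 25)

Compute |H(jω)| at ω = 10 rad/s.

Substitute s = j10: numerator = 40 + j200, denominator = -75 + j80.
|H(j10)| = |40 + j200| / |-75 + j80| = 203.96 / 109.66 ≈ 1.860.

|H(j10)| ≈ 1.860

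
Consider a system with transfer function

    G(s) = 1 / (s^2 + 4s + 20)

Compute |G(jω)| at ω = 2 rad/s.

|G(j2)| ≈ 0.05590

Substitute s = j2: numerator = 1, denominator = 16 + j8.
|G(j2)| = |1| / |16 + j8| = 1 / 17.889 ≈ 0.05590.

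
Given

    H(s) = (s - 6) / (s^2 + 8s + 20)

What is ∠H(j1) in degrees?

∠H(j1) ≈ 147.7°

At s = j1: numerator = -6 + j1, denominator = 19 + j8.
∠H = ∠num − ∠den = 170.54° − (22.834°) = 147.7°.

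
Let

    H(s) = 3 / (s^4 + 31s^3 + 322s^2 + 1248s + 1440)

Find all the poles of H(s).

s = -5, -12, -12, -2

The poles are the roots of the denominator s^4 + 31s^3 + 322s^2 + 1248s + 1440 = 0.
Trying s = -5: the polynomial evaluates to 0, so (s + 5) is a factor.
Dividing out leaves s^3 + 26s^2 + 192s + 288 = 0.
This factors further as (s + 12)^2(s + 2) = 0.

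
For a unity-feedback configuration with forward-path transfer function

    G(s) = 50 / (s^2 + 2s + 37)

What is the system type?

Type 0

The denominator has no factor of s at the origin — no free integrator — so this is a Type 0 system.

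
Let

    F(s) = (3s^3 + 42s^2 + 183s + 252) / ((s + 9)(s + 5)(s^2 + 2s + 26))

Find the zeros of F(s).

Set the numerator to zero: 3s^3 + 42s^2 + 183s + 252 = 0, i.e. 3·(s^3 + 14s^2 + 61s + 84) = 0.
Factoring: (s + 3)(s + 7)(s + 4) = 0.

s = -3, -7, -4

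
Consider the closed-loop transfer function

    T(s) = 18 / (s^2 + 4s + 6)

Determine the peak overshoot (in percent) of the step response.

%OS ≈ 1.18%

Comparing s^2 + 4s + 6 to s^2 + 2ζωₙs + ωₙ²: ωₙ = √6 ≈ 2.449 rad/s and ζ = 4/(2·√6) ≈ 0.8165.
%OS = 100·exp(−πζ/√(1−ζ²)) = 100·exp(−π·0.8165/√(1−0.8165²)) ≈ 1.18%.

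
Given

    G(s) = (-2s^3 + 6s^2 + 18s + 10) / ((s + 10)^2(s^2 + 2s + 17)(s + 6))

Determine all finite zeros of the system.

s = -1, -1, 5

Set the numerator to zero: -2s^3 + 6s^2 + 18s + 10 = 0, i.e. -2·(s^3 - 3s^2 - 9s - 5) = 0.
Factoring: (s + 1)^2(s - 5) = 0.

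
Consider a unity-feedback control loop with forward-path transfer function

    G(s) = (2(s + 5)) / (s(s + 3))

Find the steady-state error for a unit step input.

G(s) has one pole at the origin.
This is a Type 1 system; for a step input the steady-state error is zero.

e_ss = 0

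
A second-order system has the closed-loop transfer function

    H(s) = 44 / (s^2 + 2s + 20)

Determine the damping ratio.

ζ ≈ 0.2236

Compare the denominator to the standard form s^2 + 2ζωₙs + ωₙ².
ωₙ² = 20, so ωₙ = √20 ≈ 4.472 rad/s.
2ζωₙ = 2, so ζ = 2/(2·√20) ≈ 0.2236.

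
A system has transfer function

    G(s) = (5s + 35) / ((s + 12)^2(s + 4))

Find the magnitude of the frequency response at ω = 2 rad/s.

Substitute s = j2: numerator = 35 + j10, denominator = 464 + j472.
|G(j2)| = |35 + j10| / |464 + j472| = 36.401 / 661.88 ≈ 0.05500.

|G(j2)| ≈ 0.05500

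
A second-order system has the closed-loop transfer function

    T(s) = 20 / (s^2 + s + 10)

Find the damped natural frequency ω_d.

ω_d ≈ 3.122 rad/s

Comparing s^2 + s + 10 to s^2 + 2ζωₙs + ωₙ²: ωₙ = √10 ≈ 3.162 rad/s and ζ = 1/(2·√10) ≈ 0.1581.
ζωₙ = 1/2 = 0.5, so ω_d = ωₙ√(1−ζ²) = √(ωₙ² − (ζωₙ)²) = √(10 − 0.5²) = √9.75 ≈ 3.122 rad/s.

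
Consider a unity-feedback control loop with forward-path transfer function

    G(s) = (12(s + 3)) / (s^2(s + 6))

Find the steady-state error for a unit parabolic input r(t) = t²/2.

e_ss = 0.1667

G(s) has 2 poles at the origin.
This is a Type 2 system. Ka = lim_{s→0} s^2·G(s) = 36/6 = 6.
e_ss = 1/Ka = 1/(6) = 1/6 ≈ 0.1667.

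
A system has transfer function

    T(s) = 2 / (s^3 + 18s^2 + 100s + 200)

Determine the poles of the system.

s = -4 + 2j, -4 - 2j, -10

The poles are the roots of the denominator s^3 + 18s^2 + 100s + 200 = 0.
Trying s = -10: the polynomial evaluates to 0, so (s + 10) is a factor.
Dividing out leaves s^2 + 8s + 20 = 0.
The quadratic formula then gives s = -4 ± 2j.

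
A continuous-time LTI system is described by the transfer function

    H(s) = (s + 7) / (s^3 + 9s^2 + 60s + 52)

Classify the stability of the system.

The denominator s^3 + 9s^2 + 60s + 52 factors as (s + 1)(s^2 + 8s + 52), giving poles at s = -1, -4 + 6j, -4 - 6j.
Since all poles lie strictly in the left half-plane, the system is stable.

stable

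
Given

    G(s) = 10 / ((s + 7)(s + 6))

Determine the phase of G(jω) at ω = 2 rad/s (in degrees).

At s = j2: numerator = 10, denominator = 38 + j26.
∠G = ∠num − ∠den = 0° − (34.380°) = -34.38°.

∠G(j2) ≈ -34.38°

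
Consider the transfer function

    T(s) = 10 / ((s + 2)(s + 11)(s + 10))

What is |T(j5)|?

|T(j5)| ≈ 0.01375

Substitute s = j5: numerator = 10, denominator = -355 + j635.
|T(j5)| = |10| / |-355 + j635| = 10 / 727.50 ≈ 0.01375.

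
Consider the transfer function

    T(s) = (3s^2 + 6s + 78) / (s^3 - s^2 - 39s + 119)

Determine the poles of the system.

The poles are the roots of the denominator s^3 - s^2 - 39s + 119 = 0.
Trying s = -7: the polynomial evaluates to 0, so (s + 7) is a factor.
Dividing out leaves s^2 - 8s + 17 = 0.
The quadratic formula then gives s = 4 ± 1j.

s = 4 ± j, -7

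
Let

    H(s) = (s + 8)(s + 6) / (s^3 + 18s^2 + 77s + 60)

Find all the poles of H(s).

s = -12, -1, -5

The poles are the roots of the denominator s^3 + 18s^2 + 77s + 60 = 0.
Trying s = -12: the polynomial evaluates to 0, so (s + 12) is a factor.
Dividing out leaves s^2 + 6s + 5 = 0.
Factoring the quadratic: (s + 1)(s + 5) = 0.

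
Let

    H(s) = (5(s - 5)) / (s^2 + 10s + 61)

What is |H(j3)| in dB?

|H(j3)|_dB ≈ -6.27 dB

Substitute s = j3: numerator = -25 + j15, denominator = 52 + j30.
|H(j3)| = |-25 + j15| / |52 + j30| = 29.155 / 60.033 ≈ 0.4856.
In decibels: 20·log₁₀(0.4856) ≈ -6.27 dB.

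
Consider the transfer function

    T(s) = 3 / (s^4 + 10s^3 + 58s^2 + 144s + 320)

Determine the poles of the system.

s = -1 ± 3j, -4 ± 4j

The poles are the roots of the denominator s^4 + 10s^3 + 58s^2 + 144s + 320 = 0.
No real roots exist; factor into two real quadratics: (s^2 + 2s + 10)(s^2 + 8s + 32) = 0.
Each quadratic gives a conjugate pair via the quadratic formula.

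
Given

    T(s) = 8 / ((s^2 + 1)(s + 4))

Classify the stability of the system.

The poles can be read from the denominator factors: s = ±j, -4.
Since the simple pole(s) at s = j, -j lie on the jω-axis with none in the right half-plane, the system is marginally stable.

marginally stable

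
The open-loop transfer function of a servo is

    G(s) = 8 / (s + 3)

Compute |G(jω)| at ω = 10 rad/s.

|G(j10)| ≈ 0.7663

Substitute s = j10: numerator = 8, denominator = 3 + j10.
|G(j10)| = |8| / |3 + j10| = 8 / 10.440 ≈ 0.7663.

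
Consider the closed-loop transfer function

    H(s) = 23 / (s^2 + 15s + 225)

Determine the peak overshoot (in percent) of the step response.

Comparing s^2 + 15s + 225 to s^2 + 2ζωₙs + ωₙ²: ωₙ = 15 rad/s and ζ = 15/(2·15) = 0.5.
%OS = 100·exp(−πζ/√(1−ζ²)) = 100·exp(−π·0.5/√(1−0.5²)) ≈ 16.3%.

%OS ≈ 16.3%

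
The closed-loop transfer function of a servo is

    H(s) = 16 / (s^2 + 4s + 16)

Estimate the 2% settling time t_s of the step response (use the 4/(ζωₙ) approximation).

t_s ≈ 2 s

Comparing s^2 + 4s + 16 to s^2 + 2ζωₙs + ωₙ²: ωₙ = 4 rad/s and ζ = 4/(2·4) = 0.5.
ζωₙ = 4/2 = 2, so t_s ≈ 4/(ζωₙ) = 4/2 = 2 s.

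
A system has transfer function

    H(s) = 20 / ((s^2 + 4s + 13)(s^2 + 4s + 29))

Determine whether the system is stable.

The poles can be read from the denominator factors: s = -2 ± 3j, -2 ± 5j.
Since all poles lie strictly in the left half-plane, the system is stable.

stable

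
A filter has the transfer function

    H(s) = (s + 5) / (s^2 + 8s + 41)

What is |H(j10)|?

Substitute s = j10: numerator = 5 + j10, denominator = -59 + j80.
|H(j10)| = |5 + j10| / |-59 + j80| = 11.180 / 99.403 ≈ 0.1125.

|H(j10)| ≈ 0.1125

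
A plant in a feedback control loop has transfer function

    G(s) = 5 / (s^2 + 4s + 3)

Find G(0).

G(0) = 5/3 ≈ 1.667

Set s = 0: G(0) = (5) / (3) = 5/3.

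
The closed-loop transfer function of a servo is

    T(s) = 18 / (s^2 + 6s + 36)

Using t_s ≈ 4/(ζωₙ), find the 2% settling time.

Comparing s^2 + 6s + 36 to s^2 + 2ζωₙs + ωₙ²: ωₙ = 6 rad/s and ζ = 6/(2·6) = 0.5.
ζωₙ = 6/2 = 3, so t_s ≈ 4/(ζωₙ) = 4/3 ≈ 1.333 s.

t_s ≈ 1.333 s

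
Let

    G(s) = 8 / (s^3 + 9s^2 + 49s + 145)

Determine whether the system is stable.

The denominator s^3 + 9s^2 + 49s + 145 factors as (s^2 + 4s + 29)(s + 5), giving poles at s = -2 + 5j, -2 - 5j, -5.
Since all poles lie strictly in the left half-plane, the system is stable.

stable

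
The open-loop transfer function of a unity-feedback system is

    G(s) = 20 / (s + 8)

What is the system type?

The denominator has no factor of s at the origin — no free integrator — so this is a Type 0 system.

Type 0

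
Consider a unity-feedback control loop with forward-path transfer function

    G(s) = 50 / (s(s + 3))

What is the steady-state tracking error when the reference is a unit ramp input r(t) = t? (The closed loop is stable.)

G(s) has one pole at the origin.
This is a Type 1 system. Kv = lim_{s→0} s·G(s) = 50/3.
e_ss = 1/Kv = 1/(50/3) = 3/50 ≈ 0.06000.

e_ss = 0.06000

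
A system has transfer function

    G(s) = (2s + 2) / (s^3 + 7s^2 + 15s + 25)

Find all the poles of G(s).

The poles are the roots of the denominator s^3 + 7s^2 + 15s + 25 = 0.
Trying s = -5: the polynomial evaluates to 0, so (s + 5) is a factor.
Dividing out leaves s^2 + 2s + 5 = 0.
The quadratic formula then gives s = -1 ± 2j.

s = -1 ± 2j, -5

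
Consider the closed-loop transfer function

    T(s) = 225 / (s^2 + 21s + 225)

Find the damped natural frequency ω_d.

ω_d ≈ 10.71 rad/s

Comparing s^2 + 21s + 225 to s^2 + 2ζωₙs + ωₙ²: ωₙ = 15 rad/s and ζ = 21/(2·15) = 0.7.
ζωₙ = 21/2 = 10.5, so ω_d = ωₙ√(1−ζ²) = √(ωₙ² − (ζωₙ)²) = √(225 − 10.5²) = √114.75 ≈ 10.71 rad/s.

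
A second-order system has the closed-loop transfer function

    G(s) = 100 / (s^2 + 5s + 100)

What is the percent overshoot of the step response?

Comparing s^2 + 5s + 100 to s^2 + 2ζωₙs + ωₙ²: ωₙ = 10 rad/s and ζ = 5/(2·10) = 0.25.
%OS = 100·exp(−πζ/√(1−ζ²)) = 100·exp(−π·0.25/√(1−0.25²)) ≈ 44.4%.

%OS ≈ 44.4%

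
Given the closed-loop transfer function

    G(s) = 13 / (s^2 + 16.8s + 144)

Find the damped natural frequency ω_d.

Comparing s^2 + 16.8s + 144 to s^2 + 2ζωₙs + ωₙ²: ωₙ = 12 rad/s and ζ = 16.8/(2·12) = 0.7.
ζωₙ = 16.8/2 = 8.4, so ω_d = ωₙ√(1−ζ²) = √(ωₙ² − (ζωₙ)²) = √(144 − 8.4²) = √73.44 ≈ 8.570 rad/s.

ω_d ≈ 8.570 rad/s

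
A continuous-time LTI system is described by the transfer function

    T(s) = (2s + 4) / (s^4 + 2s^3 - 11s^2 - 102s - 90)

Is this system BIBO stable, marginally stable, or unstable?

The denominator s^4 + 2s^3 - 11s^2 - 102s - 90 factors as (s^2 + 6s + 18)(s + 1)(s - 5), giving poles at s = -3 + 3j, -3 - 3j, -1, 5.
Since the pole(s) at s = 5 lie in the right half-plane, the system is unstable.

unstable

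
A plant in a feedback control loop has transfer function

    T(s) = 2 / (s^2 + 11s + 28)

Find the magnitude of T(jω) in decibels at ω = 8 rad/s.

|T(j8)|_dB ≈ -33.5 dB

Substitute s = j8: numerator = 2, denominator = -36 + j88.
|T(j8)| = |2| / |-36 + j88| = 2 / 95.079 ≈ 0.02104.
In decibels: 20·log₁₀(0.02104) ≈ -33.5 dB.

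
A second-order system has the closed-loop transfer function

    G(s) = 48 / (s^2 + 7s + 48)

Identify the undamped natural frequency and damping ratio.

Compare the denominator to the standard form s^2 + 2ζωₙs + ωₙ².
ωₙ² = 48, so ωₙ = √48 ≈ 6.928 rad/s.
2ζωₙ = 7, so ζ = 7/(2·√48) ≈ 0.5052.

ωₙ ≈ 6.928 rad/s, ζ ≈ 0.5052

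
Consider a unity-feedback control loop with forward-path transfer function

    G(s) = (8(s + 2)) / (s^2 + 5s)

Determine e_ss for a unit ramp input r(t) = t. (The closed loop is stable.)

G(s) has one pole at the origin.
This is a Type 1 system. Kv = lim_{s→0} s·G(s) = 16/5.
e_ss = 1/Kv = 1/(16/5) = 5/16 ≈ 0.3125.

e_ss = 0.3125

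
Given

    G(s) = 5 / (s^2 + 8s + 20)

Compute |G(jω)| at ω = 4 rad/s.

Substitute s = j4: numerator = 5, denominator = 4 + j32.
|G(j4)| = |5| / |4 + j32| = 5 / 32.249 ≈ 0.1550.

|G(j4)| ≈ 0.1550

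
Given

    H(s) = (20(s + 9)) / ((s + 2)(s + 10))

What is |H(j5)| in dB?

|H(j5)|_dB ≈ 10.7 dB

Substitute s = j5: numerator = 180 + j100, denominator = -5 + j60.
|H(j5)| = |180 + j100| / |-5 + j60| = 205.91 / 60.208 ≈ 3.420.
In decibels: 20·log₁₀(3.420) ≈ 10.7 dB.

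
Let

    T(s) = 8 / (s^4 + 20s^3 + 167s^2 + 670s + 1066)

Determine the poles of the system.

The poles are the roots of the denominator s^4 + 20s^3 + 167s^2 + 670s + 1066 = 0.
No real roots exist; factor into two real quadratics: (s^2 + 10s + 26)(s^2 + 10s + 41) = 0.
Each quadratic gives a conjugate pair via the quadratic formula.

s = -5 ± j, -5 ± 4j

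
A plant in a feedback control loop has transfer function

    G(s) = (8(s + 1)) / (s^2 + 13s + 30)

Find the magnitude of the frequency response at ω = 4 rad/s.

Substitute s = j4: numerator = 8 + j32, denominator = 14 + j52.
|G(j4)| = |8 + j32| / |14 + j52| = 32.985 / 53.852 ≈ 0.6125.

|G(j4)| ≈ 0.6125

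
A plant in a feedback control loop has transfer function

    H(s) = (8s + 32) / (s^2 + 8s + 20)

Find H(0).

Set s = 0: H(0) = (32) / (20) = 8/5.

H(0) = 8/5 ≈ 1.600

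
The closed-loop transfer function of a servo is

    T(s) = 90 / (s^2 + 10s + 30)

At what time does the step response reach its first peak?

t_p ≈ 1.405 s

Comparing s^2 + 10s + 30 to s^2 + 2ζωₙs + ωₙ²: ωₙ = √30 ≈ 5.477 rad/s and ζ = 10/(2·√30) ≈ 0.9129.
ζωₙ = 10/2 = 5, so ω_d = ωₙ√(1−ζ²) = √(ωₙ² − (ζωₙ)²) = √(30 − 5²) = √5 ≈ 2.236 rad/s.
t_p = π/ω_d = π/2.236 ≈ 1.405 s.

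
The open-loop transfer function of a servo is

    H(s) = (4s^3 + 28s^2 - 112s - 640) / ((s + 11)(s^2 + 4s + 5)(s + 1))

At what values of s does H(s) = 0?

s = -4, 5, -8

Set the numerator to zero: 4s^3 + 28s^2 - 112s - 640 = 0, i.e. 4·(s^3 + 7s^2 - 28s - 160) = 0.
Factoring: (s + 4)(s - 5)(s + 8) = 0.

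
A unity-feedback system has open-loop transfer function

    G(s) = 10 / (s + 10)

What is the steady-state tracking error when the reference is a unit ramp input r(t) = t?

G(s) has no poles at the origin.
This is a Type 0 system; Kv = lim_{s→0} s·G(s) = 0, so the steady-state error for a ramp input is infinite.

e_ss = ∞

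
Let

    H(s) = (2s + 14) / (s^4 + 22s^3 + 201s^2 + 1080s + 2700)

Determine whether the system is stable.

The denominator s^4 + 22s^3 + 201s^2 + 1080s + 2700 factors as (s + 6)(s^2 + 6s + 45)(s + 10), giving poles at s = -6, -3 ± 6j, -10.
Since all poles lie strictly in the left half-plane, the system is stable.

stable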